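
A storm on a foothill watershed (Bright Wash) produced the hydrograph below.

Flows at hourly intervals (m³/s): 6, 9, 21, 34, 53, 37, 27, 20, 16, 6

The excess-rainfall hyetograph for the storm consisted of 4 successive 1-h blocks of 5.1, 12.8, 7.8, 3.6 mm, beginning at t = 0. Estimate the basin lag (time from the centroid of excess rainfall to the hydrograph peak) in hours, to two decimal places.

Centroid of excess rainfall: t_c = Σ P_i·t̄_i / ΣP_i = 1.8379 h (block centres at 0.5, 1.5, 2.5, 3.5 h).
Hydrograph peak occurs at t = 4 h, so basin lag t_L = 4 − 1.8379 = 2.16 h.

t_L ≈ 2.16 h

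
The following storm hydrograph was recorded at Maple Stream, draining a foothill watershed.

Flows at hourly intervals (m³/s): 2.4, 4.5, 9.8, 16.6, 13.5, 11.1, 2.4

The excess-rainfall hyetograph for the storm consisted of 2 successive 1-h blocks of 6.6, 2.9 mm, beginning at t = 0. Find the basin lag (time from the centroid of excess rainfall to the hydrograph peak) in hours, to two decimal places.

t_L ≈ 2.19 h

Centroid of excess rainfall: t_c = Σ P_i·t̄_i / ΣP_i = 0.8053 h (block centres at 0.5, 1.5 h).
Hydrograph peak occurs at t = 3 h, so basin lag t_L = 3 − 0.8053 = 2.19 h.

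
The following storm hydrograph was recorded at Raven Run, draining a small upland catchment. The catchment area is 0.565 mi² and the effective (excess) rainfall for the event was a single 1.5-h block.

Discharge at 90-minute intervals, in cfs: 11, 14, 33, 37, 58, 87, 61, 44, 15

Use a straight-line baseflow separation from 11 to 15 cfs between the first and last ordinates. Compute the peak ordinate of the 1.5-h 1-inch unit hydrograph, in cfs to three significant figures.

U_p ≈ 73.5 cfs

Direct runoff: 0.00, 2.50, 21.00, 24.50, 45.00, 73.50, 47.00, 29.50, 0.00 cfs; ΣQ_DR = 243.0 cfs, peak = 73.50 cfs.
Runoff depth d = ΣQ_DR·Δt / A = 243.0 × 5400 / (0.565 mi²) = 0.9997 in.
The 1-inch UH is the DRH scaled by (1 in)/d, so U_p = 73.50 × 1/0.9997 = 73.5 cfs.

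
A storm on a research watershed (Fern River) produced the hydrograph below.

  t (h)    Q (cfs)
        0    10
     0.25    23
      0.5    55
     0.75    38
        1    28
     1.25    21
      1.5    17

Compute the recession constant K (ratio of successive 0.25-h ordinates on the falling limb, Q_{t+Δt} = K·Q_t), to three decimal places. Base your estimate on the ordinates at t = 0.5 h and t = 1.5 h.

K ≈ 0.746

Using the recession-limb readings at t = 0.5 h and t = 1.5 h: Q falls from 55 to 17 cfs over 4 intervals.
K = (Q₂/Q₁)^(1/4) = (17/55)^(1/4) = 0.746.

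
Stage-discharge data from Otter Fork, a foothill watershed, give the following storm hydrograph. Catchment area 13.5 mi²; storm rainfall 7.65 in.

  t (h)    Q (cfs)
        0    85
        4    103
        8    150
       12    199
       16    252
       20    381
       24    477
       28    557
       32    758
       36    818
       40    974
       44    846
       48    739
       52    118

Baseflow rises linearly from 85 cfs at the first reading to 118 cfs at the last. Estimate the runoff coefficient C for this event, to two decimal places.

C ≈ 0.30

ΣQ_DR = 5036 cfs; V = ΣQ_DR·Δt = 7.252 × 10^7 ft³.
Runoff depth d = V / A = 2.312 in.
C = d / P = 2.312 / 7.65 = 0.30.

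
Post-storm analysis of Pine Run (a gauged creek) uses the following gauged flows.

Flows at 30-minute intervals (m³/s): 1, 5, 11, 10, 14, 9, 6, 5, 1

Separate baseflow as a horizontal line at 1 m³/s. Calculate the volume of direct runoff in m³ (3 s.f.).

Direct-runoff ordinates (Q − Q_b): 0.0, 4.0, 10.0, 9.0, 13.0, 8.0, 5.0, 4.0, 0.0 m³/s.
ΣQ_DR = 53.00 m³/s.
With Δt = 0.5 h = 1800 s, V = ΣQ_DR · Δt = 53.00 × 1800 = 95400 m³.

V ≈ 95400 m³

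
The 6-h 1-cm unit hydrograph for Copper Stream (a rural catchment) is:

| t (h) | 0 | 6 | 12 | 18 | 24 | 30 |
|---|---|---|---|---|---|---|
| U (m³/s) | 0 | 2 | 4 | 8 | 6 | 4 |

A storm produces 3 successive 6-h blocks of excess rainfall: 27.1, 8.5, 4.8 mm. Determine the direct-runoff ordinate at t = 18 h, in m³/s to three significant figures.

By discrete convolution, Q_j = Σ (P_i / 10 mm) · U_{j−i}.
At t = 18 h (j=3): Q = (27.1/10)·8 + (8.5/10)·4 + (4.8/10)·2 = 26.0 m³/s.

Q ≈ 26.0 m³/s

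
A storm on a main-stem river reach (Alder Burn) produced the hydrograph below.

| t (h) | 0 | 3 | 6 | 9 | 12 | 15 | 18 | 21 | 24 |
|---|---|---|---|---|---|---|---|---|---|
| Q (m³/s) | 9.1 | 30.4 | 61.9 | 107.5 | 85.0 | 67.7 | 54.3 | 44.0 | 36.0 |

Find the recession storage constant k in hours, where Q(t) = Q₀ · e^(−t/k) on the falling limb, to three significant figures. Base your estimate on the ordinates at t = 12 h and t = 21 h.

k ≈ 13.7 h

On the falling limb, Q drops from 85.0 to 44.0 m³/s between t = 12 h and t = 21 h (Δt = 9 h).
k = −Δt / ln(Q₂/Q₁) = −9 / ln(44.0/85.0) = 13.7 h.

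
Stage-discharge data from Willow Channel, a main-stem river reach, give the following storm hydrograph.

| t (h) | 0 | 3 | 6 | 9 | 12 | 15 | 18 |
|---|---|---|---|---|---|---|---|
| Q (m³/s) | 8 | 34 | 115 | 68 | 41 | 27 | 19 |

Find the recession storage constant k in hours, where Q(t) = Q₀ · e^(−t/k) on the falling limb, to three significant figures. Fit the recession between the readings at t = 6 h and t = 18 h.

On the falling limb, Q drops from 115 to 19 m³/s between t = 6 h and t = 18 h (Δt = 12 h).
k = −Δt / ln(Q₂/Q₁) = −12 / ln(19/115) = 6.66 h.

k ≈ 6.66 h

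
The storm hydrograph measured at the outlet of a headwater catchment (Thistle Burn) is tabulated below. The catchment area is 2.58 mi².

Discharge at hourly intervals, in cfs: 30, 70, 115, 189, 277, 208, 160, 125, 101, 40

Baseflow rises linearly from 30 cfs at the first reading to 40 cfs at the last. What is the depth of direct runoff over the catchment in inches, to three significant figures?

d ≈ 0.580 in

Direct runoff: 0.00, 38.89, 82.78, 155.67, 242.56, 172.44, 123.33, 87.22, 62.11, 0.00 cfs; ΣQ_DR = 965.0 cfs.
V = ΣQ_DR · Δt = 965.0 × 3600 s = 3.474 × 10^6 ft³.
Over A = 2.58 mi², depth = V / A = 0.580 in.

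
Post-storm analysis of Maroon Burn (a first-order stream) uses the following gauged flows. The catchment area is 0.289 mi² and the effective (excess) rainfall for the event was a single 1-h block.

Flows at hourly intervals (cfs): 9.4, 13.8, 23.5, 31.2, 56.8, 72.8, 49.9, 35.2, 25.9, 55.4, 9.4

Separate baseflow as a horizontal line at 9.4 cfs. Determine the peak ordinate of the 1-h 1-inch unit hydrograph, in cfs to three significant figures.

U_p ≈ 42.2 cfs

Direct runoff: 0.0, 4.4, 14.1, 21.8, 47.4, 63.4, 40.5, 25.8, 16.5, 46.0, 0.0 cfs; ΣQ_DR = 279.9 cfs, peak = 63.4 cfs.
Runoff depth d = ΣQ_DR·Δt / A = 279.9 × 3600 / (0.289 mi²) = 1.501 in.
The 1-inch UH is the DRH scaled by (1 in)/d, so U_p = 63.4 × 1/1.501 = 42.2 cfs.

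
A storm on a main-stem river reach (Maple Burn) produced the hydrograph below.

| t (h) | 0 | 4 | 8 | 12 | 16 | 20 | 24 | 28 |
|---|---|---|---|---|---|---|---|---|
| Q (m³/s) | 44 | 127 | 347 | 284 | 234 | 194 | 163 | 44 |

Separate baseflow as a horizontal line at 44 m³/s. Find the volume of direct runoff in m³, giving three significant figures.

V ≈ 1.56 × 10^7 m³

Direct-runoff ordinates (Q − Q_b): 0.0, 83.0, 303.0, 240.0, 190.0, 150.0, 119.0, 0.0 m³/s.
ΣQ_DR = 1085 m³/s.
With Δt = 4 h = 14400 s, V = ΣQ_DR · Δt = 1085 × 14400 = 1.56 × 10^7 m³.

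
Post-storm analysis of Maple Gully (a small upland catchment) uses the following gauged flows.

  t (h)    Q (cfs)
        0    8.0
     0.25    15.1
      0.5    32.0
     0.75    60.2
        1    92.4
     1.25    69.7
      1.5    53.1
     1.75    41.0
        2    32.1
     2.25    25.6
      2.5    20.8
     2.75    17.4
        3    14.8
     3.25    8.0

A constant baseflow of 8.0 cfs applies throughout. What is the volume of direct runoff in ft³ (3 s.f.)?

V ≈ 3.40 × 10^5 ft³

Direct-runoff ordinates (Q − Q_b): 0.0, 7.1, 24.0, 52.2, 84.4, 61.7, 45.1, 33.0, 24.1, 17.6, 12.8, 9.4, 6.8, 0.0 cfs.
ΣQ_DR = 378.2 cfs.
With Δt = 0.25 h = 900 s, V = ΣQ_DR · Δt = 378.2 × 900 = 3.40 × 10^5 ft³.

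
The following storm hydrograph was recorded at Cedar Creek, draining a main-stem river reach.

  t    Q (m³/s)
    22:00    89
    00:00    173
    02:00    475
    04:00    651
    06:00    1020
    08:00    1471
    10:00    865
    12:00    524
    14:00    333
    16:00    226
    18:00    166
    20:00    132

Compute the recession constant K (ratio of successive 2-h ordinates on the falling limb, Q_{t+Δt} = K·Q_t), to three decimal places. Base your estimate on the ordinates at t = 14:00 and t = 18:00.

K ≈ 0.706

Using the recession-limb readings at t = 14:00 and t = 18:00: Q falls from 333 to 166 m³/s over 2 intervals.
K = (Q₂/Q₁)^(1/2) = (166/333)^(1/2) = 0.706.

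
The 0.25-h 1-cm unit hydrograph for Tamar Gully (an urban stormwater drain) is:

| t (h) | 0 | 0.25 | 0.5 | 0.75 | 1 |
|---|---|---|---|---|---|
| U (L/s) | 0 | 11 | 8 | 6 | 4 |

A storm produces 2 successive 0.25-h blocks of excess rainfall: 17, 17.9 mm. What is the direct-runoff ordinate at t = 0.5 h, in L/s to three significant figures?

Q ≈ 33.3 L/s

By discrete convolution, Q_j = Σ (P_i / 10 mm) · U_{j−i}.
At t = 0.5 h (j=2): Q = (17/10)·8 + (17.9/10)·11 = 33.3 L/s.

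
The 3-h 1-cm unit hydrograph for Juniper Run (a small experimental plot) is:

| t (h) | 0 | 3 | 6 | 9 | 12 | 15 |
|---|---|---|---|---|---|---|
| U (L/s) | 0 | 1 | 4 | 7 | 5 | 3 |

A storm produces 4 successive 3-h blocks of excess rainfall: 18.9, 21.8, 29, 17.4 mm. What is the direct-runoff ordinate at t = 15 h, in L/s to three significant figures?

Q ≈ 43.8 L/s

By discrete convolution, Q_j = Σ (P_i / 10 mm) · U_{j−i}.
At t = 15 h (j=5): Q = (18.9/10)·3 + (21.8/10)·5 + (29/10)·7 + (17.4/10)·4 = 43.8 L/s.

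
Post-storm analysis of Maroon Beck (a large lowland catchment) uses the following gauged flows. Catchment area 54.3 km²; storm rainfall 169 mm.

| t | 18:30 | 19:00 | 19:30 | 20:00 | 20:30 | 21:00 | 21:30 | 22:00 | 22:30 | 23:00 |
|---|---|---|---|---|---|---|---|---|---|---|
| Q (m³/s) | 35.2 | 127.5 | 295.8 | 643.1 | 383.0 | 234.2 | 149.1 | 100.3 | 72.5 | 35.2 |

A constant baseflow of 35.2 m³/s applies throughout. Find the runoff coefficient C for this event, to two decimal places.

C ≈ 0.34

ΣQ_DR = 1724 m³/s; V = ΣQ_DR·Δt = 3.103 × 10^6 m³.
Runoff depth d = V / A = 57.15 mm.
C = d / P = 57.15 / 169 = 0.34.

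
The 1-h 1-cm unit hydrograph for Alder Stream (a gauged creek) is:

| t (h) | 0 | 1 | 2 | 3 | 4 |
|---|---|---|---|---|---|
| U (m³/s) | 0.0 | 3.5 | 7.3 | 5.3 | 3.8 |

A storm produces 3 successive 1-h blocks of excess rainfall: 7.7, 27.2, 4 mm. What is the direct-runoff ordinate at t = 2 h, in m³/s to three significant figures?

By discrete convolution, Q_j = Σ (P_i / 10 mm) · U_{j−i}.
At t = 2 h (j=2): Q = (7.7/10)·7.3 + (27.2/10)·3.5 + (4/10)·0.0 = 15.1 m³/s.

Q ≈ 15.1 m³/s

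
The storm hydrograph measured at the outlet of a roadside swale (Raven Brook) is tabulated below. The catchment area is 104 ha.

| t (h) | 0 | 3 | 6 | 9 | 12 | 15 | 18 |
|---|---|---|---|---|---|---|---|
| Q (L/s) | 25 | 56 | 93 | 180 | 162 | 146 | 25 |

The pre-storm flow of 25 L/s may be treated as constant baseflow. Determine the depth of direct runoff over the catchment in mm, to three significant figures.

d ≈ 5.32 mm

Direct runoff: 0.0, 31.0, 68.0, 155.0, 137.0, 121.0, 0.0 L/s; ΣQ_DR = 512.0 L/s.
V = ΣQ_DR · Δt = 512.0 × 10800 s = 5.530 × 10^6 L.
Over A = 104 ha, depth = V / A = 5.32 mm.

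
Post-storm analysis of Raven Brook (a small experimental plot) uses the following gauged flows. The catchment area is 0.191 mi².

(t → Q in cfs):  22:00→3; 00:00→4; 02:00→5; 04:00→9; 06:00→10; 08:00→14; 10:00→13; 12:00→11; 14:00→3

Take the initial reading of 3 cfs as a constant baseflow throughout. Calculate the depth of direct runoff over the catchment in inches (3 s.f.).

Direct runoff: 0.0, 1.0, 2.0, 6.0, 7.0, 11.0, 10.0, 8.0, 0.0 cfs; ΣQ_DR = 45.00 cfs.
V = ΣQ_DR · Δt = 45.00 × 7200 s = 3.240 × 10^5 ft³.
Over A = 0.191 mi², depth = V / A = 0.730 in.

d ≈ 0.730 in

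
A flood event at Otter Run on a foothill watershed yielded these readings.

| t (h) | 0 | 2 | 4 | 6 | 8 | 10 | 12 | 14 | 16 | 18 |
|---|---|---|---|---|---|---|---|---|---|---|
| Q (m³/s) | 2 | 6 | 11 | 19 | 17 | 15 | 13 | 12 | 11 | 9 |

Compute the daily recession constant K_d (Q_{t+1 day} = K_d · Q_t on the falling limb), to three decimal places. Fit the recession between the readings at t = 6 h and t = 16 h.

K_d ≈ 0.269

Between t = 6 h and t = 16 h the flow falls from 19 to 11 m³/s over 5×2 h = 10 h.
Per-interval ratio K = (11/19)^(1/5) = 0.8965; K_d = K^(24/2) = 0.269.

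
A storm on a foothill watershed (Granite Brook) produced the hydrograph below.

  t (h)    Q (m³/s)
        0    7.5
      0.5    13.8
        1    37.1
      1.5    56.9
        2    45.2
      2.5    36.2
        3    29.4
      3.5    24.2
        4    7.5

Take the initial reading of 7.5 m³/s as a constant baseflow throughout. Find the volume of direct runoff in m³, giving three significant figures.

Direct-runoff ordinates (Q − Q_b): 0.0, 6.3, 29.6, 49.4, 37.7, 28.7, 21.9, 16.7, 0.0 m³/s.
ΣQ_DR = 190.3 m³/s.
With Δt = 0.5 h = 1800 s, V = ΣQ_DR · Δt = 190.3 × 1800 = 3.43 × 10^5 m³.

V ≈ 3.43 × 10^5 m³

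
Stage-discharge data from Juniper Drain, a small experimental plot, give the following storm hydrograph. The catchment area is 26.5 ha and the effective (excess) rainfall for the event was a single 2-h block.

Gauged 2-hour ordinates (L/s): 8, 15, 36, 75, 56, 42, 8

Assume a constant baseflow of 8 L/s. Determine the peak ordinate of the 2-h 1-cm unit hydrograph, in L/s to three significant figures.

Direct runoff: 0.0, 7.0, 28.0, 67.0, 48.0, 34.0, 0.0 L/s; ΣQ_DR = 184.0 L/s, peak = 67.0 L/s.
Runoff depth d = ΣQ_DR·Δt / A = 184.0 × 7200 / (26.5 ha) = 4.999 mm.
The 1-cm UH is the DRH scaled by (10 mm)/d, so U_p = 67.0 × 10/4.999 = 134 L/s.

U_p ≈ 134 L/s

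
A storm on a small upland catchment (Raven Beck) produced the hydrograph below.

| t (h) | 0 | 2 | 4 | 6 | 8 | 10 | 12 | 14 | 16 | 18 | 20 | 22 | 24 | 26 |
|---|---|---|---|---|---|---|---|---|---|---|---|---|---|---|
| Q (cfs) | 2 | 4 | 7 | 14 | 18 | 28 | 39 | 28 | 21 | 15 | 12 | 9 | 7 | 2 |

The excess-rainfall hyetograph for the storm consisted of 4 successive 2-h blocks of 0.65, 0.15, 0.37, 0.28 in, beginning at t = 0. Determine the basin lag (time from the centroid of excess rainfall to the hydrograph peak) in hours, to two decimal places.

t_L ≈ 8.61 h

Centroid of excess rainfall: t_c = Σ P_i·t̄_i / ΣP_i = 3.3862 h (block centres at 1, 3, 5, 7 h).
Hydrograph peak occurs at t = 12 h, so basin lag t_L = 12 − 3.3862 = 8.61 h.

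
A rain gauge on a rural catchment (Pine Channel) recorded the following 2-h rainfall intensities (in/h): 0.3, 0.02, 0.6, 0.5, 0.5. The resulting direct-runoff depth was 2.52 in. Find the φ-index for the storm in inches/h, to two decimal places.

Only the 4 blocks with intensity above φ contribute runoff: 0.3, 0.6, 0.5, 0.5 in/h.
Σ(I−φ)·Δt = d  ⇒  (0.3+0.6+0.5+0.5 − 4φ)·2 = 2.52
φ = (1.900 − 2.52/2) / 4 = 0.16 in/h.

φ ≈ 0.16 in/h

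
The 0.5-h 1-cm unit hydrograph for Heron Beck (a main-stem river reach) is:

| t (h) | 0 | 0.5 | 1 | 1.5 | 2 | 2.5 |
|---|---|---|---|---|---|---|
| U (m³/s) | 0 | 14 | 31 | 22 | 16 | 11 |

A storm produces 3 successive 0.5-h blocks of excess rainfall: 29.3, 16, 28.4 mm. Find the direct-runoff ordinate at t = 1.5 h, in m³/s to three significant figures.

Q ≈ 154 m³/s

By discrete convolution, Q_j = Σ (P_i / 10 mm) · U_{j−i}.
At t = 1.5 h (j=3): Q = (29.3/10)·22 + (16/10)·31 + (28.4/10)·14 = 154 m³/s.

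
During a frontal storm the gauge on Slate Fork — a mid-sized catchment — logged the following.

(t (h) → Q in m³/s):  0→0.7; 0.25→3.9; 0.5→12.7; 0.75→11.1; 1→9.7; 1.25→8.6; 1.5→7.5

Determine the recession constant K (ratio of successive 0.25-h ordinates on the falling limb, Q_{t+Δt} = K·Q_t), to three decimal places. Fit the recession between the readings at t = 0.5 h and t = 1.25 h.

K ≈ 0.878

Using the recession-limb readings at t = 0.5 h and t = 1.25 h: Q falls from 12.7 to 8.6 m³/s over 3 intervals.
K = (Q₂/Q₁)^(1/3) = (8.6/12.7)^(1/3) = 0.878.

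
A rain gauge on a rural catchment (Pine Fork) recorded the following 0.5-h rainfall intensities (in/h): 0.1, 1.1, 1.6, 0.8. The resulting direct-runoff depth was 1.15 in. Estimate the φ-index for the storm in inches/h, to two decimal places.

φ ≈ 0.40 in/h

Only the 3 blocks with intensity above φ contribute runoff: 1.1, 1.6, 0.8 in/h.
Σ(I−φ)·Δt = d  ⇒  (1.1+1.6+0.8 − 3φ)·0.5 = 1.15
φ = (3.500 − 1.15/0.5) / 3 = 0.40 in/h.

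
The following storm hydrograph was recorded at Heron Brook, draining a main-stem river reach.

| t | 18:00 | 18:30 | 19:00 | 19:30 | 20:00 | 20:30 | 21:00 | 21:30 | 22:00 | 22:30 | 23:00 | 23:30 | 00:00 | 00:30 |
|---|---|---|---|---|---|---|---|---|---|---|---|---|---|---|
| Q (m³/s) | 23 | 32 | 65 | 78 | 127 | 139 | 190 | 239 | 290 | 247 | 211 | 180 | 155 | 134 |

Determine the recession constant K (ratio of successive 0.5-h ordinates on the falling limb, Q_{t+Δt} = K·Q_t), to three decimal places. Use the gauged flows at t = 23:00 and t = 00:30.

Using the recession-limb readings at t = 23:00 and t = 00:30: Q falls from 211 to 134 m³/s over 3 intervals.
K = (Q₂/Q₁)^(1/3) = (134/211)^(1/3) = 0.860.

K ≈ 0.860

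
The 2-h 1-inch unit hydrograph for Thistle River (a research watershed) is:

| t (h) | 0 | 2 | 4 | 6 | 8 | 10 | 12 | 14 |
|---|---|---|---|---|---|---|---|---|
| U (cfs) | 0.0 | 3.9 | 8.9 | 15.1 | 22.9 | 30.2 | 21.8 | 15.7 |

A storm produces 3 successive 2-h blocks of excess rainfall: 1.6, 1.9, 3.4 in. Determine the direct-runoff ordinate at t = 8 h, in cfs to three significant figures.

By discrete convolution, Q_j = Σ (P_i / 1 in) · U_{j−i}.
At t = 8 h (j=4): Q = (1.6/1)·22.9 + (1.9/1)·15.1 + (3.4/1)·8.9 = 95.6 cfs.

Q ≈ 95.6 cfs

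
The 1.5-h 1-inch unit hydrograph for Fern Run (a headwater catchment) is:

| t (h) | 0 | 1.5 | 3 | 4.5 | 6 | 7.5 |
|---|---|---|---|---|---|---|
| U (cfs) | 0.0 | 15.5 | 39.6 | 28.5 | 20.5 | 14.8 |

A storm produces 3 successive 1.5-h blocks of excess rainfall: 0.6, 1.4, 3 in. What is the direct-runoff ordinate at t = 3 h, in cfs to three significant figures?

By discrete convolution, Q_j = Σ (P_i / 1 in) · U_{j−i}.
At t = 3 h (j=2): Q = (0.6/1)·39.6 + (1.4/1)·15.5 + (3/1)·0.0 = 45.5 cfs.

Q ≈ 45.5 cfs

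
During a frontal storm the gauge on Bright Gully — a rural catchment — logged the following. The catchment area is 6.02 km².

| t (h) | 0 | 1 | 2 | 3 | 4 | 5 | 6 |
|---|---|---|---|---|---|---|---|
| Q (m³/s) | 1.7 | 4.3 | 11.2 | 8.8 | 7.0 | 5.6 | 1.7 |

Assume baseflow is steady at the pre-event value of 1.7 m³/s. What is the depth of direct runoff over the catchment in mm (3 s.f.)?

d ≈ 17.0 mm

Direct runoff: 0.0, 2.6, 9.5, 7.1, 5.3, 3.9, 0.0 m³/s; ΣQ_DR = 28.40 m³/s.
V = ΣQ_DR · Δt = 28.40 × 3600 s = 1.022 × 10^5 m³.
Over A = 6.02 km², depth = V / A = 17.0 mm.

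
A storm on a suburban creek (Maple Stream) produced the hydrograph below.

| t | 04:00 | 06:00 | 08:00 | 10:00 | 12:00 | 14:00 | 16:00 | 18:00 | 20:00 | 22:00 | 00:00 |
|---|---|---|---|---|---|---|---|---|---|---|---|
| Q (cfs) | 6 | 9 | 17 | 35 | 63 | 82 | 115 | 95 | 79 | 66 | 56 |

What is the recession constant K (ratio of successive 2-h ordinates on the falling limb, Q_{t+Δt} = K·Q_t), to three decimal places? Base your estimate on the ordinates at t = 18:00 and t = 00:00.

Using the recession-limb readings at t = 18:00 and t = 00:00: Q falls from 95 to 56 cfs over 3 intervals.
K = (Q₂/Q₁)^(1/3) = (56/95)^(1/3) = 0.838.

K ≈ 0.838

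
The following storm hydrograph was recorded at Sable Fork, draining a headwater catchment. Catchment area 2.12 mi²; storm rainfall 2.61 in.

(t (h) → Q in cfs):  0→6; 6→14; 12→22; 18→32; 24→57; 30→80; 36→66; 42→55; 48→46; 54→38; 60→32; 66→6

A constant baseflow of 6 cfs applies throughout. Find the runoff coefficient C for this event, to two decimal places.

ΣQ_DR = 382.0 cfs; V = ΣQ_DR·Δt = 8.251 × 10^6 ft³.
Runoff depth d = V / A = 1.675 in.
C = d / P = 1.675 / 2.61 = 0.64.

C ≈ 0.64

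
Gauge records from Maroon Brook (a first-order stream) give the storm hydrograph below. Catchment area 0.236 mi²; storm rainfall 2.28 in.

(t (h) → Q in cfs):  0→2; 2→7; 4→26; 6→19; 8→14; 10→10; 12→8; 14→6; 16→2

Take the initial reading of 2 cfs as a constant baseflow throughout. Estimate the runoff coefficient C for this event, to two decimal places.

ΣQ_DR = 76.00 cfs; V = ΣQ_DR·Δt = 5.472 × 10^5 ft³.
Runoff depth d = V / A = 0.9980 in.
C = d / P = 0.9980 / 2.28 = 0.44.

C ≈ 0.44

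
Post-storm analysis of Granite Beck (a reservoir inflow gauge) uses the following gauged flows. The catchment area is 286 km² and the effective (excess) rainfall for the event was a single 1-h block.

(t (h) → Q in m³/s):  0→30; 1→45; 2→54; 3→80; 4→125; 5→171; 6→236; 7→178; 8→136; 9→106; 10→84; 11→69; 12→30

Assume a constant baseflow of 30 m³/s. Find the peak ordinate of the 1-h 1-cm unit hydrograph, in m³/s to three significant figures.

Direct runoff: 0.0, 15.0, 24.0, 50.0, 95.0, 141.0, 206.0, 148.0, 106.0, 76.0, 54.0, 39.0, 0.0 m³/s; ΣQ_DR = 954.0 m³/s, peak = 206.0 m³/s.
Runoff depth d = ΣQ_DR·Δt / A = 954.0 × 3600 / (286 km²) = 12.01 mm.
The 1-cm UH is the DRH scaled by (10 mm)/d, so U_p = 206.0 × 10/12.01 = 172 m³/s.

U_p ≈ 172 m³/s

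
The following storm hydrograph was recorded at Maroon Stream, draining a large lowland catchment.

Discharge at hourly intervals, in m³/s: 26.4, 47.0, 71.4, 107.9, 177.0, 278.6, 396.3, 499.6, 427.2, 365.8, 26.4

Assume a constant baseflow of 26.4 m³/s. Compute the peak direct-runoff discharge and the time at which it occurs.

Q_p = 473.2 m³/s at t = 7 h

Subtracting baseflow gives direct-runoff ordinates: 0.0, 20.6, 45.0, 81.5, 150.6, 252.2, 369.9, 473.2, 400.8, 339.4, 0.0 m³/s.
The maximum is 473.2 m³/s, occurring at the reading for t = 7 h.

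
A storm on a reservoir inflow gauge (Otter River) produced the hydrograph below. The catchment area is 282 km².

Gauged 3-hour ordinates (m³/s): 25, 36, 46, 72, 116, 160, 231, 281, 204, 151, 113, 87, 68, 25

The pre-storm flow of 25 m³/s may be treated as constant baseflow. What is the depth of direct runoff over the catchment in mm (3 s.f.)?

Direct runoff: 0.0, 11.0, 21.0, 47.0, 91.0, 135.0, 206.0, 256.0, 179.0, 126.0, 88.0, 62.0, 43.0, 0.0 m³/s; ΣQ_DR = 1265 m³/s.
V = ΣQ_DR · Δt = 1265 × 10800 s = 1.366 × 10^7 m³.
Over A = 282 km², depth = V / A = 48.4 mm.

d ≈ 48.4 mm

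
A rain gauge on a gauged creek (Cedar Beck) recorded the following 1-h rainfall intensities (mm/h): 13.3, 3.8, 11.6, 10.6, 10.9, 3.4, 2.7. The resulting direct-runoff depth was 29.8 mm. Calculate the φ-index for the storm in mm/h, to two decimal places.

Only the 4 blocks with intensity above φ contribute runoff: 13.3, 11.6, 10.6, 10.9 mm/h.
Σ(I−φ)·Δt = d  ⇒  (13.3+11.6+10.6+10.9 − 4φ)·1 = 29.8
φ = (46.40 − 29.8/1) / 4 = 4.15 mm/h.

φ ≈ 4.15 mm/h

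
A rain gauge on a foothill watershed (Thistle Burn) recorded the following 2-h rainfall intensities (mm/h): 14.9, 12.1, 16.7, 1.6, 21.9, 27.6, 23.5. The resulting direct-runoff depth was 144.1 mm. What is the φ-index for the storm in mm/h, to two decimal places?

φ ≈ 7.44 mm/h

Only the 6 blocks with intensity above φ contribute runoff: 14.9, 12.1, 16.7, 21.9, 27.6, 23.5 mm/h.
Σ(I−φ)·Δt = d  ⇒  (14.9+12.1+16.7+21.9+27.6+23.5 − 6φ)·2 = 144.1
φ = (116.7 − 144.1/2) / 6 = 7.44 mm/h.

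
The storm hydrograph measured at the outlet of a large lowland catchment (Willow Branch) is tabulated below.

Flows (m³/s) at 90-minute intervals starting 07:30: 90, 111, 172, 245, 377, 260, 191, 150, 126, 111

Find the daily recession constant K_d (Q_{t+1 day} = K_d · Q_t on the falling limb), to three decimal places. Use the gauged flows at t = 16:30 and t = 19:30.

Between t = 16:30 and t = 19:30 the flow falls from 191 to 126 m³/s over 2×1.5 h = 3 h.
Per-interval ratio K = (126/191)^(1/2) = 0.8122; K_d = K^(24/1.5) = 0.036.

K_d ≈ 0.036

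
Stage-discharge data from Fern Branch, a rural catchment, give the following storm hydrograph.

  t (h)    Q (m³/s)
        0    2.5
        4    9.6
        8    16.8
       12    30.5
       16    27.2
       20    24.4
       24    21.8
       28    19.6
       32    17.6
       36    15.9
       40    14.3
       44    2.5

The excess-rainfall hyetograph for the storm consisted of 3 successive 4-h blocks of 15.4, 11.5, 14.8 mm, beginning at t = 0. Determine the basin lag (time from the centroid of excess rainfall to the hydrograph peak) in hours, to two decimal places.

Centroid of excess rainfall: t_c = Σ P_i·t̄_i / ΣP_i = 5.9424 h (block centres at 2, 6, 10 h).
Hydrograph peak occurs at t = 12 h, so basin lag t_L = 12 − 5.9424 = 6.06 h.

t_L ≈ 6.06 h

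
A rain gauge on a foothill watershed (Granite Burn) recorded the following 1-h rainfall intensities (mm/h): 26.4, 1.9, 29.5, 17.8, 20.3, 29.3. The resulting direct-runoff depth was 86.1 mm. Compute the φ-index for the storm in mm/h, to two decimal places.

φ ≈ 7.44 mm/h

Only the 5 blocks with intensity above φ contribute runoff: 26.4, 29.5, 17.8, 20.3, 29.3 mm/h.
Σ(I−φ)·Δt = d  ⇒  (26.4+29.5+17.8+20.3+29.3 − 5φ)·1 = 86.1
φ = (123.3 − 86.1/1) / 5 = 7.44 mm/h.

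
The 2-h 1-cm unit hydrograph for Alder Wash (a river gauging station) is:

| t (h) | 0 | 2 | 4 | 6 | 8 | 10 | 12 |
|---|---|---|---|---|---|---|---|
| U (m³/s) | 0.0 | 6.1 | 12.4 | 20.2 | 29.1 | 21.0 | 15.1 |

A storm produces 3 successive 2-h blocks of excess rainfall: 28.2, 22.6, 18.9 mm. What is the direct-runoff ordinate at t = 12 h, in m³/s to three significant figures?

Q ≈ 145 m³/s

By discrete convolution, Q_j = Σ (P_i / 10 mm) · U_{j−i}.
At t = 12 h (j=6): Q = (28.2/10)·15.1 + (22.6/10)·21.0 + (18.9/10)·29.1 = 145 m³/s.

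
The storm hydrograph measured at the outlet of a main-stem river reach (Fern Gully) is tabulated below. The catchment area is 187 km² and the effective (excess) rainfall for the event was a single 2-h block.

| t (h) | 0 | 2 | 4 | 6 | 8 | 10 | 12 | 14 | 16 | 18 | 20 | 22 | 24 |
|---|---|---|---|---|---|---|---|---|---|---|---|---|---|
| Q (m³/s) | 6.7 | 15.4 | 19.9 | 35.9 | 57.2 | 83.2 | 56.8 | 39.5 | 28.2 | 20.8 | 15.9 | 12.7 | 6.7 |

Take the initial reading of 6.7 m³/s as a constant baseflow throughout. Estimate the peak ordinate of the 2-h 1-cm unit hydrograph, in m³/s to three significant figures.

U_p ≈ 63.7 m³/s

Direct runoff: 0.0, 8.7, 13.2, 29.2, 50.5, 76.5, 50.1, 32.8, 21.5, 14.1, 9.2, 6.0, 0.0 m³/s; ΣQ_DR = 311.8 m³/s, peak = 76.5 m³/s.
Runoff depth d = ΣQ_DR·Δt / A = 311.8 × 7200 / (187 km²) = 12.01 mm.
The 1-cm UH is the DRH scaled by (10 mm)/d, so U_p = 76.5 × 10/12.01 = 63.7 m³/s.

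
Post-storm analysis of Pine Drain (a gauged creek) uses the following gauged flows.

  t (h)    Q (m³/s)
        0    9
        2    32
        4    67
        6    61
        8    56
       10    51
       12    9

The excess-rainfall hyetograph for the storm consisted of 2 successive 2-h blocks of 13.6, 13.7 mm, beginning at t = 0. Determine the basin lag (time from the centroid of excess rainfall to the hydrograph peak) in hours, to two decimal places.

Centroid of excess rainfall: t_c = Σ P_i·t̄_i / ΣP_i = 2.0037 h (block centres at 1, 3 h).
Hydrograph peak occurs at t = 4 h, so basin lag t_L = 4 − 2.0037 = 2.00 h.

t_L ≈ 2.00 h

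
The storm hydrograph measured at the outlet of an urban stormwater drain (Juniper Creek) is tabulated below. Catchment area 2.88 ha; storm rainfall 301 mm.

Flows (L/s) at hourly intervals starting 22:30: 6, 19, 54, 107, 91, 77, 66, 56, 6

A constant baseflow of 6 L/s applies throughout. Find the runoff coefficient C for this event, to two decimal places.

ΣQ_DR = 428.0 L/s; V = ΣQ_DR·Δt = 1.541 × 10^6 L.
Runoff depth d = V / A = 53.50 mm.
C = d / P = 53.50 / 301 = 0.18.

C ≈ 0.18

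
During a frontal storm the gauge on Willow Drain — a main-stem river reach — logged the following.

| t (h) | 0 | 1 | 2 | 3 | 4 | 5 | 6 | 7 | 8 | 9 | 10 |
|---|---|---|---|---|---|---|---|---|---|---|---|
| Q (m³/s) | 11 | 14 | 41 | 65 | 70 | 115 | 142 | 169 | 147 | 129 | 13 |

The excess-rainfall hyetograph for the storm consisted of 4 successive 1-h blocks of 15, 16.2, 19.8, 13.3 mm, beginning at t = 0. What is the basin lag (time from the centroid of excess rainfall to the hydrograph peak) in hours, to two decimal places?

Centroid of excess rainfall: t_c = Σ P_i·t̄_i / ΣP_i = 1.9883 h (block centres at 0.5, 1.5, 2.5, 3.5 h).
Hydrograph peak occurs at t = 7 h, so basin lag t_L = 7 − 1.9883 = 5.01 h.

t_L ≈ 5.01 h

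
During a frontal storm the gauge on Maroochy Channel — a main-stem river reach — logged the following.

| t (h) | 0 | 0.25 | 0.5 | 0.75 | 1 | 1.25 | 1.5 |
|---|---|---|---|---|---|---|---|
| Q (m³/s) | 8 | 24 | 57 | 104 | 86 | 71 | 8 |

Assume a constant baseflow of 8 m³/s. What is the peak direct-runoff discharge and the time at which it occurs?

Q_p = 96.0 m³/s at t = 0.75 h

Subtracting baseflow gives direct-runoff ordinates: 0.0, 16.0, 49.0, 96.0, 78.0, 63.0, 0.0 m³/s.
The maximum is 96.0 m³/s, occurring at the reading for t = 0.75 h.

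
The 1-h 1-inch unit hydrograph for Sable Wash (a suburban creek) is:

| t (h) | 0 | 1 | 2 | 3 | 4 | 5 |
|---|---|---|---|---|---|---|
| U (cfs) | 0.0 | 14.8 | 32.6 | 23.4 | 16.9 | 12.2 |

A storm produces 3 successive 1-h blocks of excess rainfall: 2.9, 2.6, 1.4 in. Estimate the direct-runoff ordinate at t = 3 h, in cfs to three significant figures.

Q ≈ 173 cfs

By discrete convolution, Q_j = Σ (P_i / 1 in) · U_{j−i}.
At t = 3 h (j=3): Q = (2.9/1)·23.4 + (2.6/1)·32.6 + (1.4/1)·14.8 = 173 cfs.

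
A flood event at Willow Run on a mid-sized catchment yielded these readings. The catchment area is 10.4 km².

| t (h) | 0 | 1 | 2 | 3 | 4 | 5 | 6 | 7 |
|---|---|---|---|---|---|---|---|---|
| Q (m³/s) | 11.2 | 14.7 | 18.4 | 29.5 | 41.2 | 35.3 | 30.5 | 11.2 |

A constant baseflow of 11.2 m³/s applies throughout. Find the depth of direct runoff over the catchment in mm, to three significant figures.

Direct runoff: 0.0, 3.5, 7.2, 18.3, 30.0, 24.1, 19.3, 0.0 m³/s; ΣQ_DR = 102.4 m³/s.
V = ΣQ_DR · Δt = 102.4 × 3600 s = 3.686 × 10^5 m³.
Over A = 10.4 km², depth = V / A = 35.4 mm.

d ≈ 35.4 mm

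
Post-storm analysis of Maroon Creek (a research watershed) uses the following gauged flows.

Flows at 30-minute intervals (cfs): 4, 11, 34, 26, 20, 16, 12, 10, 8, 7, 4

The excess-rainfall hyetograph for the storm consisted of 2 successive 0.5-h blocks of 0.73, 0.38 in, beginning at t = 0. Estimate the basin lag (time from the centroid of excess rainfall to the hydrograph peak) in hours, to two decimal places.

Centroid of excess rainfall: t_c = Σ P_i·t̄_i / ΣP_i = 0.4212 h (block centres at 0.25, 0.75 h).
Hydrograph peak occurs at t = 1 h, so basin lag t_L = 1 − 0.4212 = 0.58 h.

t_L ≈ 0.58 h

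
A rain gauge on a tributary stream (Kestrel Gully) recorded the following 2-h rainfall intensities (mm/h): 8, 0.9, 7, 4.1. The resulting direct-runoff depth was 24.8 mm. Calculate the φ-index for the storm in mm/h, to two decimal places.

Only the 3 blocks with intensity above φ contribute runoff: 8, 7, 4.1 mm/h.
Σ(I−φ)·Δt = d  ⇒  (8+7+4.1 − 3φ)·2 = 24.8
φ = (19.10 − 24.8/2) / 3 = 2.23 mm/h.

φ ≈ 2.23 mm/h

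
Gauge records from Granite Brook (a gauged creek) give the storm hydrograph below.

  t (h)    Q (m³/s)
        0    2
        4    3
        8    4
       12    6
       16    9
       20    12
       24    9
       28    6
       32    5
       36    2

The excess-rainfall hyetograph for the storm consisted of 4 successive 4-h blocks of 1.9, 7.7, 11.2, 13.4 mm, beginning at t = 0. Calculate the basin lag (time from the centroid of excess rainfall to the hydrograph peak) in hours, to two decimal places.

Centroid of excess rainfall: t_c = Σ P_i·t̄_i / ΣP_i = 10.2222 h (block centres at 2, 6, 10, 14 h).
Hydrograph peak occurs at t = 20 h, so basin lag t_L = 20 − 10.2222 = 9.78 h.

t_L ≈ 9.78 h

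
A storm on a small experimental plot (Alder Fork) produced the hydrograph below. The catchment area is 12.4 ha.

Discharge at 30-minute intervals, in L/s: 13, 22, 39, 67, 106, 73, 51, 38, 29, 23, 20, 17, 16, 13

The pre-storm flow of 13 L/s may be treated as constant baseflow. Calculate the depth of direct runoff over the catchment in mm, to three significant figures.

d ≈ 5.01 mm

Direct runoff: 0.0, 9.0, 26.0, 54.0, 93.0, 60.0, 38.0, 25.0, 16.0, 10.0, 7.0, 4.0, 3.0, 0.0 L/s; ΣQ_DR = 345.0 L/s.
V = ΣQ_DR · Δt = 345.0 × 1800 s = 6.210 × 10^5 L.
Over A = 12.4 ha, depth = V / A = 5.01 mm.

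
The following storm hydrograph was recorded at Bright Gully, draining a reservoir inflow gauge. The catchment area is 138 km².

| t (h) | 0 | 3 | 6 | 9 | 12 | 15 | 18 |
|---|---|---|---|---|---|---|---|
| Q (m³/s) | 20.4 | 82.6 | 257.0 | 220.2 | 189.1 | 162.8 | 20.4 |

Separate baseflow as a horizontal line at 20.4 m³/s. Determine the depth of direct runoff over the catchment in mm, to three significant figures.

Direct runoff: 0.0, 62.2, 236.6, 199.8, 168.7, 142.4, 0.0 m³/s; ΣQ_DR = 809.7 m³/s.
V = ΣQ_DR · Δt = 809.7 × 10800 s = 8.745 × 10^6 m³.
Over A = 138 km², depth = V / A = 63.4 mm.

d ≈ 63.4 mm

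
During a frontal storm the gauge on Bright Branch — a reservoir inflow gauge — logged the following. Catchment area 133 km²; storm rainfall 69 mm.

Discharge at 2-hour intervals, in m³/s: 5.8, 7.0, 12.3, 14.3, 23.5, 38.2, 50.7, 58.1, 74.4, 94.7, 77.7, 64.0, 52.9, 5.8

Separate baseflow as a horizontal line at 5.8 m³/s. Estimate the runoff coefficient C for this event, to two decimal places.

ΣQ_DR = 498.2 m³/s; V = ΣQ_DR·Δt = 3.587 × 10^6 m³.
Runoff depth d = V / A = 26.97 mm.
C = d / P = 26.97 / 69 = 0.39.

C ≈ 0.39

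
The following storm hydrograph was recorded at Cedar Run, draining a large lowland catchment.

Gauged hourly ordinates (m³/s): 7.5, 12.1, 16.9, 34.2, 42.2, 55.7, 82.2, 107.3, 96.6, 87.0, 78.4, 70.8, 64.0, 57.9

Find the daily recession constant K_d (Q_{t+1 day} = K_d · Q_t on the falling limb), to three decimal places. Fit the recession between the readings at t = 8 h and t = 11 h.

K_d ≈ 0.083

Between t = 8 h and t = 11 h the flow falls from 96.6 to 70.8 m³/s over 3×1 h = 3 h.
Per-interval ratio K = (70.8/96.6)^(1/3) = 0.9016; K_d = K^(24/1) = 0.083.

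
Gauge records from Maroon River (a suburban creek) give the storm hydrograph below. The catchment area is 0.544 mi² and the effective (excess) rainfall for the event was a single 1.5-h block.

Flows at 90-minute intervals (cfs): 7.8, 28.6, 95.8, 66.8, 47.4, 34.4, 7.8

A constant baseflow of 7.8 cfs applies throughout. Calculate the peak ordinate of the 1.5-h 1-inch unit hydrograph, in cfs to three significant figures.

U_p ≈ 88.0 cfs

Direct runoff: 0.0, 20.8, 88.0, 59.0, 39.6, 26.6, 0.0 cfs; ΣQ_DR = 234.0 cfs, peak = 88.0 cfs.
Runoff depth d = ΣQ_DR·Δt / A = 234.0 × 5400 / (0.544 mi²) = 0.9998 in.
The 1-inch UH is the DRH scaled by (1 in)/d, so U_p = 88.0 × 1/0.9998 = 88.0 cfs.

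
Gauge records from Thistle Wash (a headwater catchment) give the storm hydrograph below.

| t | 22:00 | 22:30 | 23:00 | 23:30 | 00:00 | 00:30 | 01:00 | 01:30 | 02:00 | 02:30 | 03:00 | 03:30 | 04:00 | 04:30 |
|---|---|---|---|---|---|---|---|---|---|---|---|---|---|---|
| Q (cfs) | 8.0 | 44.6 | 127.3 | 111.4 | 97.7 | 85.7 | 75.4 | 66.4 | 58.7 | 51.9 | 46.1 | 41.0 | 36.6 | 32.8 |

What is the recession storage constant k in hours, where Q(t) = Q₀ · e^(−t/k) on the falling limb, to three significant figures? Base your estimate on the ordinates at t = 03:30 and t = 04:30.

On the falling limb, Q drops from 41.0 to 32.8 cfs between t = 03:30 and t = 04:30 (Δt = 1 h).
k = −Δt / ln(Q₂/Q₁) = −1 / ln(32.8/41.0) = 4.48 h.

k ≈ 4.48 h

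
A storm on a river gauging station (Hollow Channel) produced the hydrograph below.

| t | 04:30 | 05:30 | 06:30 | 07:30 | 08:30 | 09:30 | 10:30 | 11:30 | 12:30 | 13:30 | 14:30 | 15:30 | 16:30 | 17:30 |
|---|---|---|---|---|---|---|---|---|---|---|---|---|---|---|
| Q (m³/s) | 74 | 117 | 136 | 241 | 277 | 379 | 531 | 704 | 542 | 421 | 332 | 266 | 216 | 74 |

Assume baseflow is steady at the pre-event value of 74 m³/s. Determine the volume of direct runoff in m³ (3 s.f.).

Direct-runoff ordinates (Q − Q_b): 0.0, 43.0, 62.0, 167.0, 203.0, 305.0, 457.0, 630.0, 468.0, 347.0, 258.0, 192.0, 142.0, 0.0 m³/s.
ΣQ_DR = 3274 m³/s.
With Δt = 1 h = 3600 s, V = ΣQ_DR · Δt = 3274 × 3600 = 1.18 × 10^7 m³.

V ≈ 1.18 × 10^7 m³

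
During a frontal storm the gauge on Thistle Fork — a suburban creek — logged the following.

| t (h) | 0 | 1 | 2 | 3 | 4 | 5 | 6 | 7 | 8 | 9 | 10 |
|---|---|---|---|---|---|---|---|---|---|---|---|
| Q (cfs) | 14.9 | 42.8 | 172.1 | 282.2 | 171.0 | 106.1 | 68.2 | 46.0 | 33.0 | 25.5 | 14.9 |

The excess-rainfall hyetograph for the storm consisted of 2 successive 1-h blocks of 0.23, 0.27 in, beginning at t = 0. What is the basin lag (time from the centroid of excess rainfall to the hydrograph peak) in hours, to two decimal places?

Centroid of excess rainfall: t_c = Σ P_i·t̄_i / ΣP_i = 1.0400 h (block centres at 0.5, 1.5 h).
Hydrograph peak occurs at t = 3 h, so basin lag t_L = 3 − 1.0400 = 1.96 h.

t_L ≈ 1.96 h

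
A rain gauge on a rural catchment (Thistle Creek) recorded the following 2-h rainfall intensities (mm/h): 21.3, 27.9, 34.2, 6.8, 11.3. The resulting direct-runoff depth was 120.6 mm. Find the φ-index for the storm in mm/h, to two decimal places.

Only the 4 blocks with intensity above φ contribute runoff: 21.3, 27.9, 34.2, 11.3 mm/h.
Σ(I−φ)·Δt = d  ⇒  (21.3+27.9+34.2+11.3 − 4φ)·2 = 120.6
φ = (94.70 − 120.6/2) / 4 = 8.60 mm/h.

φ ≈ 8.60 mm/h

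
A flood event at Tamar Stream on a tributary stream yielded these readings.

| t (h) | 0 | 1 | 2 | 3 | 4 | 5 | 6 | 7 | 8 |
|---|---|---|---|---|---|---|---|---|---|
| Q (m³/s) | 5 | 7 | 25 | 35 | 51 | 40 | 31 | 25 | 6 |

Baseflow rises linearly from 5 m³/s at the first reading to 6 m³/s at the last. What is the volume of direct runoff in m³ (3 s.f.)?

V ≈ 6.32 × 10^5 m³

Direct-runoff ordinates (Q − Q_b): 0.00, 1.88, 19.75, 29.62, 45.50, 34.38, 25.25, 19.12, 0.00 m³/s.
ΣQ_DR = 175.5 m³/s.
With Δt = 1 h = 3600 s, V = ΣQ_DR · Δt = 175.5 × 3600 = 6.32 × 10^5 m³.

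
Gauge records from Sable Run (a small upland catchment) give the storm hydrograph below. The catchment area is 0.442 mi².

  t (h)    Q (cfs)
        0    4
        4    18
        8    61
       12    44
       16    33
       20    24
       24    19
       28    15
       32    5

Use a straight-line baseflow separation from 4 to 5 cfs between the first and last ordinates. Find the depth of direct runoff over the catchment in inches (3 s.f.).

d ≈ 2.56 in

Direct runoff: 0.00, 13.88, 56.75, 39.62, 28.50, 19.38, 14.25, 10.12, 0.00 cfs; ΣQ_DR = 182.5 cfs.
V = ΣQ_DR · Δt = 182.5 × 14400 s = 2.628 × 10^6 ft³.
Over A = 0.442 mi², depth = V / A = 2.56 in.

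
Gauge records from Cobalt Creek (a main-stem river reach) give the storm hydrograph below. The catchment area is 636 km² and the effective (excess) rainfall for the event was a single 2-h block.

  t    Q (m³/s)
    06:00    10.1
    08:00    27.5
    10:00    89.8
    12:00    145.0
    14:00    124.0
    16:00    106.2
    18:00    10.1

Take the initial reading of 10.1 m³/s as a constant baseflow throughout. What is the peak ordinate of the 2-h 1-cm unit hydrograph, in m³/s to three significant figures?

U_p ≈ 270 m³/s

Direct runoff: 0.0, 17.4, 79.7, 134.9, 113.9, 96.1, 0.0 m³/s; ΣQ_DR = 442.0 m³/s, peak = 134.9 m³/s.
Runoff depth d = ΣQ_DR·Δt / A = 442.0 × 7200 / (636 km²) = 5.004 mm.
The 1-cm UH is the DRH scaled by (10 mm)/d, so U_p = 134.9 × 10/5.004 = 270 m³/s.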